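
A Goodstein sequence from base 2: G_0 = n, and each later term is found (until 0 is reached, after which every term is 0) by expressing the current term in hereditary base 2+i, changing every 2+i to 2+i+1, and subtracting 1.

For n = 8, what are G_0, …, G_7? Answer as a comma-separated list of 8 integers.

8, 80, 553, 6310, 93395, 1647195, 33554571, 774841151

8 —HB2→ 2^(2 + 1) —bump→ 3^(3 + 1) = 81 —(−1)→ 80
80 —HB3→ 2·3^3 + 2·3^2 + 2·3 + 2 —bump→ 2·4^4 + 2·4^2 + 2·4 + 2 = 554 —(−1)→ 553
553 —HB4→ 2·4^4 + 2·4^2 + 2·4 + 1 —bump→ 2·5^5 + 2·5^2 + 2·5 + 1 = 6311 —(−1)→ 6310
6310 —HB5→ 2·5^5 + 2·5^2 + 2·5 —bump→ 2·6^6 + 2·6^2 + 2·6 = 93396 —(−1)→ 93395
93395 —HB6→ 2·6^6 + 2·6^2 + 6 + 5 —bump→ 2·7^7 + 2·7^2 + 7 + 5 = 1647196 —(−1)→ 1647195
1647195 —HB7→ 2·7^7 + 2·7^2 + 7 + 4 —bump→ 2·8^8 + 2·8^2 + 8 + 4 = 33554572 —(−1)→ 33554571
33554571 —HB8→ 2·8^8 + 2·8^2 + 8 + 3 —bump→ 2·9^9 + 2·9^2 + 9 + 3 = 774841152 —(−1)→ 774841151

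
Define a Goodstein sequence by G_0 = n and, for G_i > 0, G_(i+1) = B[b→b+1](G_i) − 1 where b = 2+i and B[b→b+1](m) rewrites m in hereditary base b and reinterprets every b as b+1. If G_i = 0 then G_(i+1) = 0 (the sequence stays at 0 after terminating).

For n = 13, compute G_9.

3138428381103

(0) 13|_2 = 2^(2 + 1) + 2^2 + 1 ↦ 3^(3 + 1) + 3^3 + 1|_3 = 109 ⇒ 108
(1) 108|_3 = 3^(3 + 1) + 3^3 ↦ 4^(4 + 1) + 4^4|_4 = 1280 ⇒ 1279
(2) 1279|_4 = 4^(4 + 1) + 3·4^3 + 3·4^2 + 3·4 + 3 ↦ 5^(5 + 1) + 3·5^3 + 3·5^2 + 3·5 + 3|_5 = 16093 ⇒ 16092
(3) 16092|_5 = 5^(5 + 1) + 3·5^3 + 3·5^2 + 3·5 + 2 ↦ 6^(6 + 1) + 3·6^3 + 3·6^2 + 3·6 + 2|_6 = 280712 ⇒ 280711
(4) 280711|_6 = 6^(6 + 1) + 3·6^3 + 3·6^2 + 3·6 + 1 ↦ 7^(7 + 1) + 3·7^3 + 3·7^2 + 3·7 + 1|_7 = 5765999 ⇒ 5765998
(5) 5765998|_7 = 7^(7 + 1) + 3·7^3 + 3·7^2 + 3·7 ↦ 8^(8 + 1) + 3·8^3 + 3·8^2 + 3·8|_8 = 134219480 ⇒ 134219479
(6) 134219479|_8 = 8^(8 + 1) + 3·8^3 + 3·8^2 + 2·8 + 7 ↦ 9^(9 + 1) + 3·9^3 + 3·9^2 + 2·9 + 7|_9 = 3486786856 ⇒ 3486786855
(7) 3486786855|_9 = 9^(9 + 1) + 3·9^3 + 3·9^2 + 2·9 + 6 ↦ 10^(10 + 1) + 3·10^3 + 3·10^2 + 2·10 + 6|_10 = 100000003326 ⇒ 100000003325
(8) 100000003325|_10 = 10^(10 + 1) + 3·10^3 + 3·10^2 + 2·10 + 5 ↦ 11^(11 + 1) + 3·11^3 + 3·11^2 + 2·11 + 5|_11 = 3138428381104 ⇒ 3138428381103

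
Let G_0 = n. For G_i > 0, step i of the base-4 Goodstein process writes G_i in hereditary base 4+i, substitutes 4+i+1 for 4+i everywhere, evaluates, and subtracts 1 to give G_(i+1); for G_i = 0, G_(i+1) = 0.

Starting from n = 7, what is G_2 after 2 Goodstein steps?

7

G_0=7  [base 4] 4 + 3  →[4↦5]→  5 + 3 = 8  −1 ⇒ G_1=7
G_1=7  [base 5] 5 + 2  →[5↦6]→  6 + 2 = 8  −1 ⇒ G_2=7
G_2=7  [base 6] 6 + 1  →[6↦7]→  7 + 1 = 8  −1 ⇒ G_3=7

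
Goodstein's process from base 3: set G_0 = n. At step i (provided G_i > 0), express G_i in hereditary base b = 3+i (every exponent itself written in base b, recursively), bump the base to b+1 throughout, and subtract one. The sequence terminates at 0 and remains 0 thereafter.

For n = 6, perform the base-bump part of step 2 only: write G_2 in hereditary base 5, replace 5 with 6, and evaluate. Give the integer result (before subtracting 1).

8

step 0: 6 = 2·3; sub 4 for 3: 2·4; = 8; G_1 = 8−1 = 7
step 1: 7 = 4 + 3; sub 5 for 4: 5 + 3; = 8; G_2 = 8−1 = 7
step 2: 7 = 5 + 2; sub 6 for 5: 6 + 2; = 8; G_3 = 8−1 = 7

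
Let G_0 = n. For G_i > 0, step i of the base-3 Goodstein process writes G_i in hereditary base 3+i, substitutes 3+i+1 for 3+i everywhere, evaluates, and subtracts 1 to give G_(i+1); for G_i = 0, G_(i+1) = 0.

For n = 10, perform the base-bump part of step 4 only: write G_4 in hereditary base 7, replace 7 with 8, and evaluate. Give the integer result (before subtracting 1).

34

10 —HB3→ 3^2 + 1 —bump→ 4^2 + 1 = 17 —(−1)→ 16
16 —HB4→ 4^2 —bump→ 5^2 = 25 —(−1)→ 24
24 —HB5→ 4·5 + 4 —bump→ 4·6 + 4 = 28 —(−1)→ 27
27 —HB6→ 4·6 + 3 —bump→ 4·7 + 3 = 31 —(−1)→ 30
30 —HB7→ 4·7 + 2 —bump→ 4·8 + 2 = 34 —(−1)→ 33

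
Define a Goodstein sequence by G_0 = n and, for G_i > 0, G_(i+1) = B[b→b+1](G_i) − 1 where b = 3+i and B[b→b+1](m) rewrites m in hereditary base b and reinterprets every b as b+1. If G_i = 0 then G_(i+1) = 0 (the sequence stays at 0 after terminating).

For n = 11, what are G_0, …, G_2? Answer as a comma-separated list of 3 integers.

11, 17, 25

i=0: 11 = 3^2 + 2 (b=3); 3→4: 4^2 + 2 = 18; 18−1 = 17
i=1: 17 = 4^2 + 1 (b=4); 4→5: 5^2 + 1 = 26; 26−1 = 25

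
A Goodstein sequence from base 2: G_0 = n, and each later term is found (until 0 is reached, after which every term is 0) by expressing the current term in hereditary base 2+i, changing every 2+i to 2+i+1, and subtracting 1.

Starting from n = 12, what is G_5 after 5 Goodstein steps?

G_0 = 12. HB_2(12) = 2^(2 + 1) + 2^2. Bump = 108. G_1 = 107.
G_1 = 107. HB_3(107) = 3^(3 + 1) + 2·3^2 + 2·3 + 2. Bump = 1066. G_2 = 1065.
G_2 = 1065. HB_4(1065) = 4^(4 + 1) + 2·4^2 + 2·4 + 1. Bump = 15686. G_3 = 15685.
G_3 = 15685. HB_5(15685) = 5^(5 + 1) + 2·5^2 + 2·5. Bump = 280020. G_4 = 280019.
G_4 = 280019. HB_6(280019) = 6^(6 + 1) + 2·6^2 + 6 + 5. Bump = 5764911. G_5 = 5764910.
G_5 = 5764910. HB_7(5764910) = 7^(7 + 1) + 2·7^2 + 7 + 4. Bump = 134217868. G_6 = 134217867.

5764910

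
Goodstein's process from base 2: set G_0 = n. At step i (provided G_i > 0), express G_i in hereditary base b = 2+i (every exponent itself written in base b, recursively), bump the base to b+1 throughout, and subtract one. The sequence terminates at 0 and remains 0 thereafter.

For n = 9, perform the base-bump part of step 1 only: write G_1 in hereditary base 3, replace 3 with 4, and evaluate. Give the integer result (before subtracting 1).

9 —HB2→ 2^(2 + 1) + 1 —bump→ 3^(3 + 1) + 1 = 82 —(−1)→ 81
81 —HB3→ 3^(3 + 1) —bump→ 4^(4 + 1) = 1024 —(−1)→ 1023

1024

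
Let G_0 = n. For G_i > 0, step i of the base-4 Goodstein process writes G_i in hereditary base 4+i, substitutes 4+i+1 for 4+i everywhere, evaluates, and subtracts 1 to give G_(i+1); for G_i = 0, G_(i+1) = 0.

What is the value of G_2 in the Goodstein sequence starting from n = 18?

G_0=18  [base 4] 4^2 + 2  →[4↦5]→  5^2 + 2 = 27  −1 ⇒ G_1=26
G_1=26  [base 5] 5^2 + 1  →[5↦6]→  6^2 + 1 = 37  −1 ⇒ G_2=36

36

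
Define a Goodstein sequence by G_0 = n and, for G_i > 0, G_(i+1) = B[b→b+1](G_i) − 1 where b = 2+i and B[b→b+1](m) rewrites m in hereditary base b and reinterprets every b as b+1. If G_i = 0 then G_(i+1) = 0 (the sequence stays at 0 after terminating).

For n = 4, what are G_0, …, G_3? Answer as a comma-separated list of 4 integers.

G_0 = 4. HB_2(4) = 2^2. Bump = 27. G_1 = 26.
G_1 = 26. HB_3(26) = 2·3^2 + 2·3 + 2. Bump = 42. G_2 = 41.
G_2 = 41. HB_4(41) = 2·4^2 + 2·4 + 1. Bump = 61. G_3 = 60.

4, 26, 41, 60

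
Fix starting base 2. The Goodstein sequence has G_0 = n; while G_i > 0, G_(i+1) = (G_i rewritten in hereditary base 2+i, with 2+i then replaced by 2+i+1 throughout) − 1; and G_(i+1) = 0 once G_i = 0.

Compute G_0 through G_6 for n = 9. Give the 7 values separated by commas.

9, 81, 1023, 9842, 140743, 2471826, 50333399

step 0: 9 = 2^(2 + 1) + 1; sub 3 for 2: 3^(3 + 1) + 1; = 82; G_1 = 82−1 = 81
step 1: 81 = 3^(3 + 1); sub 4 for 3: 4^(4 + 1); = 1024; G_2 = 1024−1 = 1023
step 2: 1023 = 3·4^4 + 3·4^3 + 3·4^2 + 3·4 + 3; sub 5 for 4: 3·5^5 + 3·5^3 + 3·5^2 + 3·5 + 3; = 9843; G_3 = 9843−1 = 9842
step 3: 9842 = 3·5^5 + 3·5^3 + 3·5^2 + 3·5 + 2; sub 6 for 5: 3·6^6 + 3·6^3 + 3·6^2 + 3·6 + 2; = 140744; G_4 = 140744−1 = 140743
step 4: 140743 = 3·6^6 + 3·6^3 + 3·6^2 + 3·6 + 1; sub 7 for 6: 3·7^7 + 3·7^3 + 3·7^2 + 3·7 + 1; = 2471827; G_5 = 2471827−1 = 2471826
step 5: 2471826 = 3·7^7 + 3·7^3 + 3·7^2 + 3·7; sub 8 for 7: 3·8^8 + 3·8^3 + 3·8^2 + 3·8; = 50333400; G_6 = 50333400−1 = 50333399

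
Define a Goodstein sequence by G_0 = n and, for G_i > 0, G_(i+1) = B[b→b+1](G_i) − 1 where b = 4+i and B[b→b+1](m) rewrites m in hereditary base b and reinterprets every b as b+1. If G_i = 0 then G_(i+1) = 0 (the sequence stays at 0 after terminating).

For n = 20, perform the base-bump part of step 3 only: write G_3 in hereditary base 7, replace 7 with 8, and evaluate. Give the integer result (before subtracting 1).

66

i=0: 20 = 4^2 + 4 (b=4); 4→5: 5^2 + 5 = 30; 30−1 = 29
i=1: 29 = 5^2 + 4 (b=5); 5→6: 6^2 + 4 = 40; 40−1 = 39
i=2: 39 = 6^2 + 3 (b=6); 6→7: 7^2 + 3 = 52; 52−1 = 51
i=3: 51 = 7^2 + 2 (b=7); 7→8: 8^2 + 2 = 66; 66−1 = 65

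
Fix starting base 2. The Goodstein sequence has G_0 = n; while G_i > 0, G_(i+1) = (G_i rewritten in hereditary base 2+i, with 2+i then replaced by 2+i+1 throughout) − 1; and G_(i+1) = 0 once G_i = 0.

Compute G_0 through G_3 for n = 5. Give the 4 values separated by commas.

5, 27, 255, 467

G_0=5  [base 2] 2^2 + 1  →[2↦3]→  3^3 + 1 = 28  −1 ⇒ G_1=27
G_1=27  [base 3] 3^3  →[3↦4]→  4^4 = 256  −1 ⇒ G_2=255
G_2=255  [base 4] 3·4^3 + 3·4^2 + 3·4 + 3  →[4↦5]→  3·5^3 + 3·5^2 + 3·5 + 3 = 468  −1 ⇒ G_3=467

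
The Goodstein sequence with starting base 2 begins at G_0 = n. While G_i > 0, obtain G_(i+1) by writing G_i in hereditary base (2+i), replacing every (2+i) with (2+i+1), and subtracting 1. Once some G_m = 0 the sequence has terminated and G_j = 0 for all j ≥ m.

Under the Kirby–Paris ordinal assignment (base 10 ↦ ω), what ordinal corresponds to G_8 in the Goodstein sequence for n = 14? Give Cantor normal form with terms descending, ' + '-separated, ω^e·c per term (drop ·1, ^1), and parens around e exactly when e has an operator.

ω^(ω + 1) + ω^5·5 + ω^4·5 + ω^3·5 + ω^2·5 + ω·5 + 1

(0) 14|_2 = 2^(2 + 1) + 2^2 + 2 ↦ 3^(3 + 1) + 3^3 + 3|_3 = 111 ⇒ 110
(1) 110|_3 = 3^(3 + 1) + 3^3 + 2 ↦ 4^(4 + 1) + 4^4 + 2|_4 = 1282 ⇒ 1281
(2) 1281|_4 = 4^(4 + 1) + 4^4 + 1 ↦ 5^(5 + 1) + 5^5 + 1|_5 = 18751 ⇒ 18750
(3) 18750|_5 = 5^(5 + 1) + 5^5 ↦ 6^(6 + 1) + 6^6|_6 = 326592 ⇒ 326591
(4) 326591|_6 = 6^(6 + 1) + 5·6^5 + 5·6^4 + 5·6^3 + 5·6^2 + 5·6 + 5 ↦ 7^(7 + 1) + 5·7^5 + 5·7^4 + 5·7^3 + 5·7^2 + 5·7 + 5|_7 = 5862841 ⇒ 5862840
(5) 5862840|_7 = 7^(7 + 1) + 5·7^5 + 5·7^4 + 5·7^3 + 5·7^2 + 5·7 + 4 ↦ 8^(8 + 1) + 5·8^5 + 5·8^4 + 5·8^3 + 5·8^2 + 5·8 + 4|_8 = 134404972 ⇒ 134404971
(6) 134404971|_8 = 8^(8 + 1) + 5·8^5 + 5·8^4 + 5·8^3 + 5·8^2 + 5·8 + 3 ↦ 9^(9 + 1) + 5·9^5 + 5·9^4 + 5·9^3 + 5·9^2 + 5·9 + 3|_9 = 3487116549 ⇒ 3487116548
(7) 3487116548|_9 = 9^(9 + 1) + 5·9^5 + 5·9^4 + 5·9^3 + 5·9^2 + 5·9 + 2 ↦ 10^(10 + 1) + 5·10^5 + 5·10^4 + 5·10^3 + 5·10^2 + 5·10 + 2|_10 = 100000555552 ⇒ 100000555551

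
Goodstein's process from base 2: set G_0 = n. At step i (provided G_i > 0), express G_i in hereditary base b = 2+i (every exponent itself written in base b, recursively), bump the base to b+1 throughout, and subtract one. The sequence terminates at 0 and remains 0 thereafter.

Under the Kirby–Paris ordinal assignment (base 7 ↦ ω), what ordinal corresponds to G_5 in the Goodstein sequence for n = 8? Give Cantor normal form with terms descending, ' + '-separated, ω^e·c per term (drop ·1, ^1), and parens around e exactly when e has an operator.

G_0 = 8. HB_2(8) = 2^(2 + 1). Bump = 81. G_1 = 80.
G_1 = 80. HB_3(80) = 2·3^3 + 2·3^2 + 2·3 + 2. Bump = 554. G_2 = 553.
G_2 = 553. HB_4(553) = 2·4^4 + 2·4^2 + 2·4 + 1. Bump = 6311. G_3 = 6310.
G_3 = 6310. HB_5(6310) = 2·5^5 + 2·5^2 + 2·5. Bump = 93396. G_4 = 93395.
G_4 = 93395. HB_6(93395) = 2·6^6 + 2·6^2 + 6 + 5. Bump = 1647196. G_5 = 1647195.
G_5 = 1647195. HB_7(1647195) = 2·7^7 + 2·7^2 + 7 + 4. Bump = 33554572. G_6 = 33554571.

ω^ω·2 + ω^2·2 + ω + 4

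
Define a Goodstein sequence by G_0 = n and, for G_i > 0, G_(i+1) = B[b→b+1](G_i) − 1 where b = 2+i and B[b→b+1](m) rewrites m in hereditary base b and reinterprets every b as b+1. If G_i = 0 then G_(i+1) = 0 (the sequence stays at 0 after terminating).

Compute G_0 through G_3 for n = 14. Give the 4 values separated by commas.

G_0=14  [base 2] 2^(2 + 1) + 2^2 + 2  →[2↦3]→  3^(3 + 1) + 3^3 + 3 = 111  −1 ⇒ G_1=110
G_1=110  [base 3] 3^(3 + 1) + 3^3 + 2  →[3↦4]→  4^(4 + 1) + 4^4 + 2 = 1282  −1 ⇒ G_2=1281
G_2=1281  [base 4] 4^(4 + 1) + 4^4 + 1  →[4↦5]→  5^(5 + 1) + 5^5 + 1 = 18751  −1 ⇒ G_3=18750

14, 110, 1281, 18750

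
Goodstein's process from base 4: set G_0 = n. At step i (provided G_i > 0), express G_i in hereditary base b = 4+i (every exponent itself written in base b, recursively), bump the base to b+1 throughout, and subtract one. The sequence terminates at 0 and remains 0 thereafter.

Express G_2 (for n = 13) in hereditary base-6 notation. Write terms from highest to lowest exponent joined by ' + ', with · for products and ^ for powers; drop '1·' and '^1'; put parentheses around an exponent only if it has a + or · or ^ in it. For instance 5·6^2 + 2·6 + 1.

G_0=13  [base 4] 3·4 + 1  →[4↦5]→  3·5 + 1 = 16  −1 ⇒ G_1=15
G_1=15  [base 5] 3·5  →[5↦6]→  3·6 = 18  −1 ⇒ G_2=17

2·6 + 5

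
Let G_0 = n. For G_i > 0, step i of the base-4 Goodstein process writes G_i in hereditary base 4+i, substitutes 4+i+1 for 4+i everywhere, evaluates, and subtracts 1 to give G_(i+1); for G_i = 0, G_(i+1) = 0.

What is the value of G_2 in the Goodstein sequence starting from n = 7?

(0) 7|_4 = 4 + 3 ↦ 5 + 3|_5 = 8 ⇒ 7
(1) 7|_5 = 5 + 2 ↦ 6 + 2|_6 = 8 ⇒ 7
(2) 7|_6 = 6 + 1 ↦ 7 + 1|_7 = 8 ⇒ 7

7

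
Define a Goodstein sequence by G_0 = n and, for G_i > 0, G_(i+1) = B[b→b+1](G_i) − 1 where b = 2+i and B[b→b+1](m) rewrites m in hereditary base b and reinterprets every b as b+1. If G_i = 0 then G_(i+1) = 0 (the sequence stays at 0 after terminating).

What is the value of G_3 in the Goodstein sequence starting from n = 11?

11 —HB2→ 2^(2 + 1) + 2 + 1 —bump→ 3^(3 + 1) + 3 + 1 = 85 —(−1)→ 84
84 —HB3→ 3^(3 + 1) + 3 —bump→ 4^(4 + 1) + 4 = 1028 —(−1)→ 1027
1027 —HB4→ 4^(4 + 1) + 3 —bump→ 5^(5 + 1) + 3 = 15628 —(−1)→ 15627
15627 —HB5→ 5^(5 + 1) + 2 —bump→ 6^(6 + 1) + 2 = 279938 —(−1)→ 279937

15627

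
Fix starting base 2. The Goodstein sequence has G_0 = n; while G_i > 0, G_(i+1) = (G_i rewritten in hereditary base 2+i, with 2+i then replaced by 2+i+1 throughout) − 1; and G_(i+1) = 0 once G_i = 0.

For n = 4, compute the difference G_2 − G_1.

[0] 4 ≡ 2^2 (base 2). Lift 3: 27. −1: 26.
[1] 26 ≡ 2·3^2 + 2·3 + 2 (base 3). Lift 4: 42. −1: 41.

15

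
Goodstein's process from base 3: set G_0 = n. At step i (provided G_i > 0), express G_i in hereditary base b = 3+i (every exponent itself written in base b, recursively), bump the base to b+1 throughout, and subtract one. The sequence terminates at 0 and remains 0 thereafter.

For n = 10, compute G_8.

41

10 —HB3→ 3^2 + 1 —bump→ 4^2 + 1 = 17 —(−1)→ 16
16 —HB4→ 4^2 —bump→ 5^2 = 25 —(−1)→ 24
24 —HB5→ 4·5 + 4 —bump→ 4·6 + 4 = 28 —(−1)→ 27
27 —HB6→ 4·6 + 3 —bump→ 4·7 + 3 = 31 —(−1)→ 30
30 —HB7→ 4·7 + 2 —bump→ 4·8 + 2 = 34 —(−1)→ 33
33 —HB8→ 4·8 + 1 —bump→ 4·9 + 1 = 37 —(−1)→ 36
36 —HB9→ 4·9 —bump→ 4·10 = 40 —(−1)→ 39
39 —HB10→ 3·10 + 9 —bump→ 3·11 + 9 = 42 —(−1)→ 41
41 —HB11→ 3·11 + 8 —bump→ 3·12 + 8 = 44 —(−1)→ 43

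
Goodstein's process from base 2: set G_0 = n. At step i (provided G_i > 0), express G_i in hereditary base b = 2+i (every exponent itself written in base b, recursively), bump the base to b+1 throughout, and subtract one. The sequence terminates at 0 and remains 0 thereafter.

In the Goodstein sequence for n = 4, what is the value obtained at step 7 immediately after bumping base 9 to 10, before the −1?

base 2: 4 = 2^2; at 3: 3^3 = 27; next = 26
base 3: 26 = 2·3^2 + 2·3 + 2; at 4: 2·4^2 + 2·4 + 2 = 42; next = 41
base 4: 41 = 2·4^2 + 2·4 + 1; at 5: 2·5^2 + 2·5 + 1 = 61; next = 60
base 5: 60 = 2·5^2 + 2·5; at 6: 2·6^2 + 2·6 = 84; next = 83
base 6: 83 = 2·6^2 + 6 + 5; at 7: 2·7^2 + 7 + 5 = 110; next = 109
base 7: 109 = 2·7^2 + 7 + 4; at 8: 2·8^2 + 8 + 4 = 140; next = 139
base 8: 139 = 2·8^2 + 8 + 3; at 9: 2·9^2 + 9 + 3 = 174; next = 173
base 9: 173 = 2·9^2 + 9 + 2; at 10: 2·10^2 + 10 + 2 = 212; next = 211

212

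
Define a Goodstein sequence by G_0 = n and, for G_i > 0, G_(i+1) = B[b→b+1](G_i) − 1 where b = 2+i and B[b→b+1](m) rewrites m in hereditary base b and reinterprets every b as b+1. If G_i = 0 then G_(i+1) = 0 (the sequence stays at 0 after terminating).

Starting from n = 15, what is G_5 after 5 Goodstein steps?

6588344

15 —HB2→ 2^(2 + 1) + 2^2 + 2 + 1 —bump→ 3^(3 + 1) + 3^3 + 3 + 1 = 112 —(−1)→ 111
111 —HB3→ 3^(3 + 1) + 3^3 + 3 —bump→ 4^(4 + 1) + 4^4 + 4 = 1284 —(−1)→ 1283
1283 —HB4→ 4^(4 + 1) + 4^4 + 3 —bump→ 5^(5 + 1) + 5^5 + 3 = 18753 —(−1)→ 18752
18752 —HB5→ 5^(5 + 1) + 5^5 + 2 —bump→ 6^(6 + 1) + 6^6 + 2 = 326594 —(−1)→ 326593
326593 —HB6→ 6^(6 + 1) + 6^6 + 1 —bump→ 7^(7 + 1) + 7^7 + 1 = 6588345 —(−1)→ 6588344
6588344 —HB7→ 7^(7 + 1) + 7^7 —bump→ 8^(8 + 1) + 8^8 = 150994944 —(−1)→ 150994943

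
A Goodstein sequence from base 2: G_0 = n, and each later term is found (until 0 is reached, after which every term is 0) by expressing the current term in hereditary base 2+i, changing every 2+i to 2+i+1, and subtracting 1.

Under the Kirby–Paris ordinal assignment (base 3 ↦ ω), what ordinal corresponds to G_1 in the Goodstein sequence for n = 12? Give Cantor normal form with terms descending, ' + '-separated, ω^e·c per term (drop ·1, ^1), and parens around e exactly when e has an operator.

ω^(ω + 1) + ω^2·2 + ω·2 + 2

i=0: 12 = 2^(2 + 1) + 2^2 (b=2); 2→3: 3^(3 + 1) + 3^3 = 108; 108−1 = 107
i=1: 107 = 3^(3 + 1) + 2·3^2 + 2·3 + 2 (b=3); 3→4: 4^(4 + 1) + 2·4^2 + 2·4 + 2 = 1066; 1066−1 = 1065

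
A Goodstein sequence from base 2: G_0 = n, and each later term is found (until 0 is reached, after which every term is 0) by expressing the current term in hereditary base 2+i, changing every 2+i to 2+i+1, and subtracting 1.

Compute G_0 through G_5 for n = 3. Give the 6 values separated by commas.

(0) 3|_2 = 2 + 1 ↦ 3 + 1|_3 = 4 ⇒ 3
(1) 3|_3 = 3 ↦ 4|_4 = 4 ⇒ 3
(2) 3|_4 = 3 ↦ 3|_5 = 3 ⇒ 2
(3) 2|_5 = 2 ↦ 2|_6 = 2 ⇒ 1
(4) 1|_6 = 1 ↦ 1|_7 = 1 ⇒ 0

3, 3, 3, 2, 1, 0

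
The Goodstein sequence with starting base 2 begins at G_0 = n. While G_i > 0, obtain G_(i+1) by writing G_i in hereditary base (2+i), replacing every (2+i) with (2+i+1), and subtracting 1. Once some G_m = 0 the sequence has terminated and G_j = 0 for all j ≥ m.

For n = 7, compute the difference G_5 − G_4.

776886

G_0 = 7. HB_2(7) = 2^2 + 2 + 1. Bump = 31. G_1 = 30.
G_1 = 30. HB_3(30) = 3^3 + 3. Bump = 260. G_2 = 259.
G_2 = 259. HB_4(259) = 4^4 + 3. Bump = 3128. G_3 = 3127.
G_3 = 3127. HB_5(3127) = 5^5 + 2. Bump = 46658. G_4 = 46657.
G_4 = 46657. HB_6(46657) = 6^6 + 1. Bump = 823544. G_5 = 823543.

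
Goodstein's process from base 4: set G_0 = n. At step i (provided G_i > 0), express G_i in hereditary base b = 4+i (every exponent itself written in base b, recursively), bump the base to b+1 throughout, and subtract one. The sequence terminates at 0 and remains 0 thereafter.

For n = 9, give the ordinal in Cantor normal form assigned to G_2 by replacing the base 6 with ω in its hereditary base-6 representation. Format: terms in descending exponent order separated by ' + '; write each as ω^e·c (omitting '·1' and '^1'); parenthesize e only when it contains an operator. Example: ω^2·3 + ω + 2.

ω + 5

i=0: 9 = 2·4 + 1 (b=4); 4→5: 2·5 + 1 = 11; 11−1 = 10
i=1: 10 = 2·5 (b=5); 5→6: 2·6 = 12; 12−1 = 11
i=2: 11 = 6 + 5 (b=6); 6→7: 7 + 5 = 12; 12−1 = 11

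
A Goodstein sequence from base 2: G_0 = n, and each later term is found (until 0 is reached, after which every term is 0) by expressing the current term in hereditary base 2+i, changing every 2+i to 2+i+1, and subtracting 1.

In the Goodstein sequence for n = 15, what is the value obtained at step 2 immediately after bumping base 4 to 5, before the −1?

G_0=15  [base 2] 2^(2 + 1) + 2^2 + 2 + 1  →[2↦3]→  3^(3 + 1) + 3^3 + 3 + 1 = 112  −1 ⇒ G_1=111
G_1=111  [base 3] 3^(3 + 1) + 3^3 + 3  →[3↦4]→  4^(4 + 1) + 4^4 + 4 = 1284  −1 ⇒ G_2=1283
G_2=1283  [base 4] 4^(4 + 1) + 4^4 + 3  →[4↦5]→  5^(5 + 1) + 5^5 + 3 = 18753  −1 ⇒ G_3=18752

18753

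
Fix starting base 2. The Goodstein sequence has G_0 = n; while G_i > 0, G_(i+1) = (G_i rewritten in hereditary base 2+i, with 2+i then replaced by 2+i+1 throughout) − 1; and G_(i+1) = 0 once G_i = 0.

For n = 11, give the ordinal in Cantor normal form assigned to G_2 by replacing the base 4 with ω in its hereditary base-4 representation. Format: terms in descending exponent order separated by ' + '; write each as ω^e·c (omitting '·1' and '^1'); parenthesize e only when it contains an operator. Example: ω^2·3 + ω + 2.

ω^(ω + 1) + 3

step 0: 11 = 2^(2 + 1) + 2 + 1; sub 3 for 2: 3^(3 + 1) + 3 + 1; = 85; G_1 = 85−1 = 84
step 1: 84 = 3^(3 + 1) + 3; sub 4 for 3: 4^(4 + 1) + 4; = 1028; G_2 = 1028−1 = 1027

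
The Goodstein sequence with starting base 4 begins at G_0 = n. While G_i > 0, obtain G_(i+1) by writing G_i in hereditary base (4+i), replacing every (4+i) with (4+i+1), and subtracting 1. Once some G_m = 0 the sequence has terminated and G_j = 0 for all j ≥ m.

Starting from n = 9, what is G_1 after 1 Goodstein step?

(0) 9|_4 = 2·4 + 1 ↦ 2·5 + 1|_5 = 11 ⇒ 10
(1) 10|_5 = 2·5 ↦ 2·6|_6 = 12 ⇒ 11

10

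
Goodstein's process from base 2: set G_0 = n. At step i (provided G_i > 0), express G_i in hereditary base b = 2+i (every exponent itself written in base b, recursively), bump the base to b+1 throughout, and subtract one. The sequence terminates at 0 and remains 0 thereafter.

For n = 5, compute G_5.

1197

[0] 5 ≡ 2^2 + 1 (base 2). Lift 3: 28. −1: 27.
[1] 27 ≡ 3^3 (base 3). Lift 4: 256. −1: 255.
[2] 255 ≡ 3·4^3 + 3·4^2 + 3·4 + 3 (base 4). Lift 5: 468. −1: 467.
[3] 467 ≡ 3·5^3 + 3·5^2 + 3·5 + 2 (base 5). Lift 6: 776. −1: 775.
[4] 775 ≡ 3·6^3 + 3·6^2 + 3·6 + 1 (base 6). Lift 7: 1198. −1: 1197.
[5] 1197 ≡ 3·7^3 + 3·7^2 + 3·7 (base 7). Lift 8: 1752. −1: 1751.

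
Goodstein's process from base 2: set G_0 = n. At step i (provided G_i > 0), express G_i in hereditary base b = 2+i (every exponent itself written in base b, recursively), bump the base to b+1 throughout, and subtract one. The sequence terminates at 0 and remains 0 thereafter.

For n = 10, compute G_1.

(0) 10|_2 = 2^(2 + 1) + 2 ↦ 3^(3 + 1) + 3|_3 = 84 ⇒ 83
(1) 83|_3 = 3^(3 + 1) + 2 ↦ 4^(4 + 1) + 2|_4 = 1026 ⇒ 1025

83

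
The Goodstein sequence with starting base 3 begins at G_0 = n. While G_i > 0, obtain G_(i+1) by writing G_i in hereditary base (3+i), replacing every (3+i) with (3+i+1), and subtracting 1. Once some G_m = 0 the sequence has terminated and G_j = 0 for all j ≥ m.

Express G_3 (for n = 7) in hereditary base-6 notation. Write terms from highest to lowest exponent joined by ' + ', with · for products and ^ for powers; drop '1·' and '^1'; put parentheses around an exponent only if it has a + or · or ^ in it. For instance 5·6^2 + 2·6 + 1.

6 + 3

G_0=7  [base 3] 2·3 + 1  →[3↦4]→  2·4 + 1 = 9  −1 ⇒ G_1=8
G_1=8  [base 4] 2·4  →[4↦5]→  2·5 = 10  −1 ⇒ G_2=9
G_2=9  [base 5] 5 + 4  →[5↦6]→  6 + 4 = 10  −1 ⇒ G_3=9
G_3=9  [base 6] 6 + 3  →[6↦7]→  7 + 3 = 10  −1 ⇒ G_4=9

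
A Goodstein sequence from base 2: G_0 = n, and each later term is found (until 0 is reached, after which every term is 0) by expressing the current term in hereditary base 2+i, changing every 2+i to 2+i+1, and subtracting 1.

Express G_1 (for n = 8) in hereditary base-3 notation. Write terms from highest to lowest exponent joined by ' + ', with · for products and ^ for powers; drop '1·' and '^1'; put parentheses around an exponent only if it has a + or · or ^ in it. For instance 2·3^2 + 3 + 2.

(0) 8|_2 = 2^(2 + 1) ↦ 3^(3 + 1)|_3 = 81 ⇒ 80
(1) 80|_3 = 2·3^3 + 2·3^2 + 2·3 + 2 ↦ 2·4^4 + 2·4^2 + 2·4 + 2|_4 = 554 ⇒ 553

2·3^3 + 2·3^2 + 2·3 + 2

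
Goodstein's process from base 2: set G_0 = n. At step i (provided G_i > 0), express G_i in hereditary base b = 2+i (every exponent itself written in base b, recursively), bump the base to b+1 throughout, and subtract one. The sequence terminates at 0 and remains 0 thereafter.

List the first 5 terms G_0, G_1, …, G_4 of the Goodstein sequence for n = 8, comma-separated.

8 —HB2→ 2^(2 + 1) —bump→ 3^(3 + 1) = 81 —(−1)→ 80
80 —HB3→ 2·3^3 + 2·3^2 + 2·3 + 2 —bump→ 2·4^4 + 2·4^2 + 2·4 + 2 = 554 —(−1)→ 553
553 —HB4→ 2·4^4 + 2·4^2 + 2·4 + 1 —bump→ 2·5^5 + 2·5^2 + 2·5 + 1 = 6311 —(−1)→ 6310
6310 —HB5→ 2·5^5 + 2·5^2 + 2·5 —bump→ 2·6^6 + 2·6^2 + 2·6 = 93396 —(−1)→ 93395

8, 80, 553, 6310, 93395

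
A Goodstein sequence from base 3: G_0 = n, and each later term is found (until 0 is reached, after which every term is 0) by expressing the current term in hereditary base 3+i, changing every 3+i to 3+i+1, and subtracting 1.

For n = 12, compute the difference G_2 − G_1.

G_0=12  [base 3] 3^2 + 3  →[3↦4]→  4^2 + 4 = 20  −1 ⇒ G_1=19
G_1=19  [base 4] 4^2 + 3  →[4↦5]→  5^2 + 3 = 28  −1 ⇒ G_2=27

8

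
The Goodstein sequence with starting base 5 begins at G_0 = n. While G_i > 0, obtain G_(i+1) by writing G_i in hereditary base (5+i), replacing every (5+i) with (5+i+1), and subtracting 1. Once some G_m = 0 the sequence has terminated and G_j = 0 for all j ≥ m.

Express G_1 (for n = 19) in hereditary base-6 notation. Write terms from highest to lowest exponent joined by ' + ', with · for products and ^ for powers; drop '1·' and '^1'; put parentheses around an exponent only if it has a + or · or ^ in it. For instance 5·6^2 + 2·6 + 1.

3·6 + 3

G_0 = 19. HB_5(19) = 3·5 + 4. Bump = 22. G_1 = 21.
G_1 = 21. HB_6(21) = 3·6 + 3. Bump = 24. G_2 = 23.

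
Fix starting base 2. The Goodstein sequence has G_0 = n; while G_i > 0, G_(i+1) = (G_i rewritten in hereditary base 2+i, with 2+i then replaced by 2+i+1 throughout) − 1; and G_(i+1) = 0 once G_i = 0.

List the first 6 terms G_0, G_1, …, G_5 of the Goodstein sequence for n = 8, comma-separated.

8, 80, 553, 6310, 93395, 1647195

(0) 8|_2 = 2^(2 + 1) ↦ 3^(3 + 1)|_3 = 81 ⇒ 80
(1) 80|_3 = 2·3^3 + 2·3^2 + 2·3 + 2 ↦ 2·4^4 + 2·4^2 + 2·4 + 2|_4 = 554 ⇒ 553
(2) 553|_4 = 2·4^4 + 2·4^2 + 2·4 + 1 ↦ 2·5^5 + 2·5^2 + 2·5 + 1|_5 = 6311 ⇒ 6310
(3) 6310|_5 = 2·5^5 + 2·5^2 + 2·5 ↦ 2·6^6 + 2·6^2 + 2·6|_6 = 93396 ⇒ 93395
(4) 93395|_6 = 2·6^6 + 2·6^2 + 6 + 5 ↦ 2·7^7 + 2·7^2 + 7 + 5|_7 = 1647196 ⇒ 1647195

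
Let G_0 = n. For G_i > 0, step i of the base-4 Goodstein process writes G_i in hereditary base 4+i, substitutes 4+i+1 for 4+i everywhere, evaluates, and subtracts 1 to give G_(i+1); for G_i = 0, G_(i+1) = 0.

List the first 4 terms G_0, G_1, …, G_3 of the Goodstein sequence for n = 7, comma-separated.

7, 7, 7, 7

(0) 7|_4 = 4 + 3 ↦ 5 + 3|_5 = 8 ⇒ 7
(1) 7|_5 = 5 + 2 ↦ 6 + 2|_6 = 8 ⇒ 7
(2) 7|_6 = 6 + 1 ↦ 7 + 1|_7 = 8 ⇒ 7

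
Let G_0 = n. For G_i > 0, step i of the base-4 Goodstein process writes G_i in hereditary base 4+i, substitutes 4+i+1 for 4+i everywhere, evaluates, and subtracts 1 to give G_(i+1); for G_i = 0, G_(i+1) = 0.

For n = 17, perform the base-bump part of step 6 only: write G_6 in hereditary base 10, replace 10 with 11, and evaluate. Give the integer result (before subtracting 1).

base 4: 17 = 4^2 + 1; at 5: 5^2 + 1 = 26; next = 25
base 5: 25 = 5^2; at 6: 6^2 = 36; next = 35
base 6: 35 = 5·6 + 5; at 7: 5·7 + 5 = 40; next = 39
base 7: 39 = 5·7 + 4; at 8: 5·8 + 4 = 44; next = 43
base 8: 43 = 5·8 + 3; at 9: 5·9 + 3 = 48; next = 47
base 9: 47 = 5·9 + 2; at 10: 5·10 + 2 = 52; next = 51

56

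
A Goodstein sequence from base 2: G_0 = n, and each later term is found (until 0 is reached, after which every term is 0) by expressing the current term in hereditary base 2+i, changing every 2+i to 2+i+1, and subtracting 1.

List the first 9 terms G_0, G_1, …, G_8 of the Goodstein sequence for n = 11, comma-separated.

[0] 11 ≡ 2^(2 + 1) + 2 + 1 (base 2). Lift 3: 85. −1: 84.
[1] 84 ≡ 3^(3 + 1) + 3 (base 3). Lift 4: 1028. −1: 1027.
[2] 1027 ≡ 4^(4 + 1) + 3 (base 4). Lift 5: 15628. −1: 15627.
[3] 15627 ≡ 5^(5 + 1) + 2 (base 5). Lift 6: 279938. −1: 279937.
[4] 279937 ≡ 6^(6 + 1) + 1 (base 6). Lift 7: 5764802. −1: 5764801.
[5] 5764801 ≡ 7^(7 + 1) (base 7). Lift 8: 134217728. −1: 134217727.
[6] 134217727 ≡ 7·8^8 + 7·8^7 + 7·8^6 + 7·8^5 + 7·8^4 + 7·8^3 + 7·8^2 + 7·8 + 7 (base 8). Lift 9: 2749609303. −1: 2749609302.
[7] 2749609302 ≡ 7·9^9 + 7·9^7 + 7·9^6 + 7·9^5 + 7·9^4 + 7·9^3 + 7·9^2 + 7·9 + 6 (base 9). Lift 10: 70077777776. −1: 70077777775.

11, 84, 1027, 15627, 279937, 5764801, 134217727, 2749609302, 70077777775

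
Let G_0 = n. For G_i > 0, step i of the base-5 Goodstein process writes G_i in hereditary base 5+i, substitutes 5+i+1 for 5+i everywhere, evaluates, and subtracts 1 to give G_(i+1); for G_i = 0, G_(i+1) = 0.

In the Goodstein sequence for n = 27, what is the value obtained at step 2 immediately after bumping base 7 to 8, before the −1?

64

(0) 27|_5 = 5^2 + 2 ↦ 6^2 + 2|_6 = 38 ⇒ 37
(1) 37|_6 = 6^2 + 1 ↦ 7^2 + 1|_7 = 50 ⇒ 49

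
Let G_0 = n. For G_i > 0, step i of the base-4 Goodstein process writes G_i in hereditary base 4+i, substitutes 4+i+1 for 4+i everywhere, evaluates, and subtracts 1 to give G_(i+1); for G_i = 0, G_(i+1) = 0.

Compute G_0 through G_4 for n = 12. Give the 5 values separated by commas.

12 —HB4→ 3·4 —bump→ 3·5 = 15 —(−1)→ 14
14 —HB5→ 2·5 + 4 —bump→ 2·6 + 4 = 16 —(−1)→ 15
15 —HB6→ 2·6 + 3 —bump→ 2·7 + 3 = 17 —(−1)→ 16
16 —HB7→ 2·7 + 2 —bump→ 2·8 + 2 = 18 —(−1)→ 17

12, 14, 15, 16, 17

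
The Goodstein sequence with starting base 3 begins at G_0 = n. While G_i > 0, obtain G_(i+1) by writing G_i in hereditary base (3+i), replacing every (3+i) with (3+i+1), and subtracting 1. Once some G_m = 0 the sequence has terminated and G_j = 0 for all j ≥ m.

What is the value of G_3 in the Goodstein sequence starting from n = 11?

35

base 3: 11 = 3^2 + 2; at 4: 4^2 + 2 = 18; next = 17
base 4: 17 = 4^2 + 1; at 5: 5^2 + 1 = 26; next = 25
base 5: 25 = 5^2; at 6: 6^2 = 36; next = 35
base 6: 35 = 5·6 + 5; at 7: 5·7 + 5 = 40; next = 39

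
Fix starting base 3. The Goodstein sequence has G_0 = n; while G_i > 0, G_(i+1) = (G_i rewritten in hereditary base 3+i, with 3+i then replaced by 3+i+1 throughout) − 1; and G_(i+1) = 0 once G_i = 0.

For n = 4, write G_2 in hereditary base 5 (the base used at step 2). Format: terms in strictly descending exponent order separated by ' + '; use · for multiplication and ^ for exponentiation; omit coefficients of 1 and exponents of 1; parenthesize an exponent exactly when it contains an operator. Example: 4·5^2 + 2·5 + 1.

G_0=4  [base 3] 3 + 1  →[3↦4]→  4 + 1 = 5  −1 ⇒ G_1=4
G_1=4  [base 4] 4  →[4↦5]→  5 = 5  −1 ⇒ G_2=4

4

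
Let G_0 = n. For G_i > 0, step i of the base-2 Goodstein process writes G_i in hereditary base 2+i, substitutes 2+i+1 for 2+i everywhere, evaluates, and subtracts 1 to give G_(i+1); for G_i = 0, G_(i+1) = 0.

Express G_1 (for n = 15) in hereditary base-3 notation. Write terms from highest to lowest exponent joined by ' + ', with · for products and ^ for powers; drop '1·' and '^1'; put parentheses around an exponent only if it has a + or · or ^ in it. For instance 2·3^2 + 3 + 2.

i=0: 15 = 2^(2 + 1) + 2^2 + 2 + 1 (b=2); 2→3: 3^(3 + 1) + 3^3 + 3 + 1 = 112; 112−1 = 111
i=1: 111 = 3^(3 + 1) + 3^3 + 3 (b=3); 3→4: 4^(4 + 1) + 4^4 + 4 = 1284; 1284−1 = 1283

3^(3 + 1) + 3^3 + 3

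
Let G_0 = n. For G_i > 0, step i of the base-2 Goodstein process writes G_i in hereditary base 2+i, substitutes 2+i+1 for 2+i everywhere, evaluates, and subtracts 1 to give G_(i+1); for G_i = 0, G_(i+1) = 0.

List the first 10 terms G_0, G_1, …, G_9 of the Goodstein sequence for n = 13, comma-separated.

13, 108, 1279, 16092, 280711, 5765998, 134219479, 3486786855, 100000003325, 3138428381103

i=0: 13 = 2^(2 + 1) + 2^2 + 1 (b=2); 2→3: 3^(3 + 1) + 3^3 + 1 = 109; 109−1 = 108
i=1: 108 = 3^(3 + 1) + 3^3 (b=3); 3→4: 4^(4 + 1) + 4^4 = 1280; 1280−1 = 1279
i=2: 1279 = 4^(4 + 1) + 3·4^3 + 3·4^2 + 3·4 + 3 (b=4); 4→5: 5^(5 + 1) + 3·5^3 + 3·5^2 + 3·5 + 3 = 16093; 16093−1 = 16092
i=3: 16092 = 5^(5 + 1) + 3·5^3 + 3·5^2 + 3·5 + 2 (b=5); 5→6: 6^(6 + 1) + 3·6^3 + 3·6^2 + 3·6 + 2 = 280712; 280712−1 = 280711
i=4: 280711 = 6^(6 + 1) + 3·6^3 + 3·6^2 + 3·6 + 1 (b=6); 6→7: 7^(7 + 1) + 3·7^3 + 3·7^2 + 3·7 + 1 = 5765999; 5765999−1 = 5765998
i=5: 5765998 = 7^(7 + 1) + 3·7^3 + 3·7^2 + 3·7 (b=7); 7→8: 8^(8 + 1) + 3·8^3 + 3·8^2 + 3·8 = 134219480; 134219480−1 = 134219479
i=6: 134219479 = 8^(8 + 1) + 3·8^3 + 3·8^2 + 2·8 + 7 (b=8); 8→9: 9^(9 + 1) + 3·9^3 + 3·9^2 + 2·9 + 7 = 3486786856; 3486786856−1 = 3486786855
i=7: 3486786855 = 9^(9 + 1) + 3·9^3 + 3·9^2 + 2·9 + 6 (b=9); 9→10: 10^(10 + 1) + 3·10^3 + 3·10^2 + 2·10 + 6 = 100000003326; 100000003326−1 = 100000003325
i=8: 100000003325 = 10^(10 + 1) + 3·10^3 + 3·10^2 + 2·10 + 5 (b=10); 10→11: 11^(11 + 1) + 3·11^3 + 3·11^2 + 2·11 + 5 = 3138428381104; 3138428381104−1 = 3138428381103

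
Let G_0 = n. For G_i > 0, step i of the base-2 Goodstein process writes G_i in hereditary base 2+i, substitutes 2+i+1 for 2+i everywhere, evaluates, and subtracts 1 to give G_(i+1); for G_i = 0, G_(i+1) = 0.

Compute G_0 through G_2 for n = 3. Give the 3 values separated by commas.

G_0=3  [base 2] 2 + 1  →[2↦3]→  3 + 1 = 4  −1 ⇒ G_1=3
G_1=3  [base 3] 3  →[3↦4]→  4 = 4  −1 ⇒ G_2=3

3, 3, 3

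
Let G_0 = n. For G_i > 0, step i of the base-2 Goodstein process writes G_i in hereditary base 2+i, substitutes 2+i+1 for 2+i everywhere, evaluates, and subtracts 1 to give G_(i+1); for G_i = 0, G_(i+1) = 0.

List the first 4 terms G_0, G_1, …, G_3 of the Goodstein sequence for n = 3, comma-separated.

G_0=3  [base 2] 2 + 1  →[2↦3]→  3 + 1 = 4  −1 ⇒ G_1=3
G_1=3  [base 3] 3  →[3↦4]→  4 = 4  −1 ⇒ G_2=3
G_2=3  [base 4] 3  →[4↦5]→  3 = 3  −1 ⇒ G_3=2

3, 3, 3, 2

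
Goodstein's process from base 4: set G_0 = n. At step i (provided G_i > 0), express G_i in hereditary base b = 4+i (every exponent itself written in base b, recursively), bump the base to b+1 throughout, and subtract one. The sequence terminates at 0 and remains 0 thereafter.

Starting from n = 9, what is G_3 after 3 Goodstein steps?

(0) 9|_4 = 2·4 + 1 ↦ 2·5 + 1|_5 = 11 ⇒ 10
(1) 10|_5 = 2·5 ↦ 2·6|_6 = 12 ⇒ 11
(2) 11|_6 = 6 + 5 ↦ 7 + 5|_7 = 12 ⇒ 11
(3) 11|_7 = 7 + 4 ↦ 8 + 4|_8 = 12 ⇒ 11

11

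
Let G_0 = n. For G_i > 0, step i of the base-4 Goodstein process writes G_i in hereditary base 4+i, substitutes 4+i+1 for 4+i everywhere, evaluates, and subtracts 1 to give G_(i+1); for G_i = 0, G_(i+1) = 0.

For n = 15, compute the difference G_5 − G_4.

(0) 15|_4 = 3·4 + 3 ↦ 3·5 + 3|_5 = 18 ⇒ 17
(1) 17|_5 = 3·5 + 2 ↦ 3·6 + 2|_6 = 20 ⇒ 19
(2) 19|_6 = 3·6 + 1 ↦ 3·7 + 1|_7 = 22 ⇒ 21
(3) 21|_7 = 3·7 ↦ 3·8|_8 = 24 ⇒ 23
(4) 23|_8 = 2·8 + 7 ↦ 2·9 + 7|_9 = 25 ⇒ 24

1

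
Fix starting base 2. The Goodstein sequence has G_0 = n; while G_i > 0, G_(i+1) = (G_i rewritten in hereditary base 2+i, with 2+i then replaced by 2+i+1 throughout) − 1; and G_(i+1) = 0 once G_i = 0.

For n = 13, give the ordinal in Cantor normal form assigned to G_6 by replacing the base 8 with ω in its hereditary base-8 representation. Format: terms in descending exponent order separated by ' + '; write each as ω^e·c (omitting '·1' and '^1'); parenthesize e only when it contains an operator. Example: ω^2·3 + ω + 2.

ω^(ω + 1) + ω^3·3 + ω^2·3 + ω·2 + 7

G_0 = 13. HB_2(13) = 2^(2 + 1) + 2^2 + 1. Bump = 109. G_1 = 108.
G_1 = 108. HB_3(108) = 3^(3 + 1) + 3^3. Bump = 1280. G_2 = 1279.
G_2 = 1279. HB_4(1279) = 4^(4 + 1) + 3·4^3 + 3·4^2 + 3·4 + 3. Bump = 16093. G_3 = 16092.
G_3 = 16092. HB_5(16092) = 5^(5 + 1) + 3·5^3 + 3·5^2 + 3·5 + 2. Bump = 280712. G_4 = 280711.
G_4 = 280711. HB_6(280711) = 6^(6 + 1) + 3·6^3 + 3·6^2 + 3·6 + 1. Bump = 5765999. G_5 = 5765998.
G_5 = 5765998. HB_7(5765998) = 7^(7 + 1) + 3·7^3 + 3·7^2 + 3·7. Bump = 134219480. G_6 = 134219479.
G_6 = 134219479. HB_8(134219479) = 8^(8 + 1) + 3·8^3 + 3·8^2 + 2·8 + 7. Bump = 3486786856. G_7 = 3486786855.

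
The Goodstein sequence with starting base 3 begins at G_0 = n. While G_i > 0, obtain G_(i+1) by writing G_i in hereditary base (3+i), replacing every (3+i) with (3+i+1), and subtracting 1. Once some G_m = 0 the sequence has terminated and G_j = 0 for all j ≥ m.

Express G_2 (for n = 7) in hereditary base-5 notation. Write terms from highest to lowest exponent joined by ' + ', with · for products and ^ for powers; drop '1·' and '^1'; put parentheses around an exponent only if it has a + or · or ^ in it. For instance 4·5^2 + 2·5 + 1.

G_0=7  [base 3] 2·3 + 1  →[3↦4]→  2·4 + 1 = 9  −1 ⇒ G_1=8
G_1=8  [base 4] 2·4  →[4↦5]→  2·5 = 10  −1 ⇒ G_2=9

5 + 4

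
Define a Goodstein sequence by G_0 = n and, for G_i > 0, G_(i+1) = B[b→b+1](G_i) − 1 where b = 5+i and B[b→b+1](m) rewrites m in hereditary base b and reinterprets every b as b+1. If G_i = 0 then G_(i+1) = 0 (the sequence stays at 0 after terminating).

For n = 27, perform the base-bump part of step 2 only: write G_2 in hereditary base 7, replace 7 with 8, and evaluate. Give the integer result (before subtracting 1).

64

G_0 = 27. HB_5(27) = 5^2 + 2. Bump = 38. G_1 = 37.
G_1 = 37. HB_6(37) = 6^2 + 1. Bump = 50. G_2 = 49.
G_2 = 49. HB_7(49) = 7^2. Bump = 64. G_3 = 63.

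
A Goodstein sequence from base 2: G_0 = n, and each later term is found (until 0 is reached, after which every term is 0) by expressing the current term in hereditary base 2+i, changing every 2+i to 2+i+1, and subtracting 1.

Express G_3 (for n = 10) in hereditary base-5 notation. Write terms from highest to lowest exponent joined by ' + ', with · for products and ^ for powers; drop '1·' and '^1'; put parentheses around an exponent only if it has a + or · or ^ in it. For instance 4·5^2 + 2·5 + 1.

G_0=10  [base 2] 2^(2 + 1) + 2  →[2↦3]→  3^(3 + 1) + 3 = 84  −1 ⇒ G_1=83
G_1=83  [base 3] 3^(3 + 1) + 2  →[3↦4]→  4^(4 + 1) + 2 = 1026  −1 ⇒ G_2=1025
G_2=1025  [base 4] 4^(4 + 1) + 1  →[4↦5]→  5^(5 + 1) + 1 = 15626  −1 ⇒ G_3=15625

5^(5 + 1)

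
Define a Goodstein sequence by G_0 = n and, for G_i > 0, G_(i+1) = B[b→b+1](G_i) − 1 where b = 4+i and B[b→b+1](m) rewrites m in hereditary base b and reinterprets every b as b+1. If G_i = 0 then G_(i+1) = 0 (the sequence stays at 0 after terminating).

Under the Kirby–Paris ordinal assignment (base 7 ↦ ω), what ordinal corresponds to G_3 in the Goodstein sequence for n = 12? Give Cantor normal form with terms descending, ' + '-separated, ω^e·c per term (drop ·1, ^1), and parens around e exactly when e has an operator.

ω·2 + 2

G_0=12  [base 4] 3·4  →[4↦5]→  3·5 = 15  −1 ⇒ G_1=14
G_1=14  [base 5] 2·5 + 4  →[5↦6]→  2·6 + 4 = 16  −1 ⇒ G_2=15
G_2=15  [base 6] 2·6 + 3  →[6↦7]→  2·7 + 3 = 17  −1 ⇒ G_3=16
G_3=16  [base 7] 2·7 + 2  →[7↦8]→  2·8 + 2 = 18  −1 ⇒ G_4=17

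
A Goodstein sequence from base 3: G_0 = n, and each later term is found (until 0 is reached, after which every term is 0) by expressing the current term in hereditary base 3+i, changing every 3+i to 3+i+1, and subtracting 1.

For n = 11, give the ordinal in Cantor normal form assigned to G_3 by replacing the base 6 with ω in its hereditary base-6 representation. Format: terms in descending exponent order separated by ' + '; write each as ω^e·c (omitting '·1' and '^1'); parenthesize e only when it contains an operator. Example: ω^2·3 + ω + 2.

11 —HB3→ 3^2 + 2 —bump→ 4^2 + 2 = 18 —(−1)→ 17
17 —HB4→ 4^2 + 1 —bump→ 5^2 + 1 = 26 —(−1)→ 25
25 —HB5→ 5^2 —bump→ 6^2 = 36 —(−1)→ 35

ω·5 + 5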